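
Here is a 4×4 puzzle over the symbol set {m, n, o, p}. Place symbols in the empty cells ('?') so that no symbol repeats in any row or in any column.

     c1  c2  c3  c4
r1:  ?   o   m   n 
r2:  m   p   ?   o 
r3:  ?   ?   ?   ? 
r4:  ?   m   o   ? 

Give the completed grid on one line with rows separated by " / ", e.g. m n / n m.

p o m n / m p n o / o n p m / n m o p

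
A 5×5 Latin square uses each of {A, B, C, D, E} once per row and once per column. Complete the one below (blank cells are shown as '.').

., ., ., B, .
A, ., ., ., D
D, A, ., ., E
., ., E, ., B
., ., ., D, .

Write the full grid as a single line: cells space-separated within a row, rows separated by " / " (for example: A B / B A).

E C D B A / A B C E D / D A B C E / C D E A B / B E A D C

At row 3, column 4: row 3 has {A,D,E}; column 4 has {B,D}; that leaves C.
At row 4, column 1: row 4 has {B,E}; column 1 has {A,D}; that leaves C.
At row 4, column 2: row 4 has {B,C,E}; column 2 has {A}; that leaves D.
At row 4, column 4: row 4 has {B,C,D,E}; column 4 has {B,C,D}; that leaves A.
At row 1, column 1: row 1 has {B}; column 1 has {A,C,D}; that leaves E.
At row 1, column 2: row 1 has {B,E}; column 2 has {A,D}; that leaves C.
At row 1, column 5: row 1 has {B,C,E}; column 5 has {B,D,E}; that leaves A.
At row 2, column 4: row 2 has {A,D}; column 4 has {A,B,C,D}; that leaves E.
At row 3, column 3: row 3 has {A,C,D,E}; column 3 has {E}; that leaves B.
At row 5, column 1: row 5 has {D}; column 1 has {A,C,D,E}; that leaves B.
At row 5, column 2: row 5 has {B,D}; column 2 has {A,C,D}; that leaves E.
At row 5, column 5: row 5 has {B,D,E}; column 5 has {A,B,D,E}; that leaves C.
At row 1, column 3: row 1 has {A,B,C,E}; column 3 has {B,E}; that leaves D.
At row 2, column 2: row 2 has {A,D,E}; column 2 has {A,C,D,E}; that leaves B.
At row 2, column 3: row 2 has {A,B,D,E}; column 3 has {B,D,E}; that leaves C.
At row 5, column 3: row 5 has {B,C,D,E}; column 3 has {B,C,D,E}; that leaves A.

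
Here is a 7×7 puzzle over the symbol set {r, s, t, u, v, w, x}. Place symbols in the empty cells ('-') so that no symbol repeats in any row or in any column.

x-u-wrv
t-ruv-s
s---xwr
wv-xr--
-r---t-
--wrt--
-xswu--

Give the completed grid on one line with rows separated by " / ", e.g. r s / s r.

(r2,c2): row 2 has {r,s,t,u,v}; column 2 has {r,v,x}, so it must be w.
(r2,c6): row 2 has {r,s,t,u,v,w}; column 6 has {r,t,w}, so it must be x.
(r4,c3): row 4 has {r,v,w,x}; column 3 has {r,s,u,w}, so it must be t.
(r4,c7): row 4 has {r,t,v,w,x}; column 7 has {r,s,v}, so it must be u.
(r5,c5): row 5 has {r,t}; column 5 has {r,t,u,v,w,x}, so it must be s.
(r6,c7): row 6 has {r,t,w}; column 7 has {r,s,u,v}, so it must be x.
(r7,c6): row 7 has {s,u,w,x}; column 6 has {r,t,w,x}, so it must be v.
(r7,c7): row 7 has {s,u,v,w,x}; column 7 has {r,s,u,v,x}, so it must be t.
(r3,c3): row 3 has {r,s,w,x}; column 3 has {r,s,t,u,w}, so it must be v.
(r3,c4): row 3 has {r,s,v,w,x}; column 4 has {r,u,w,x}, so it must be t.
(r4,c6): row 4 has {r,t,u,v,w,x}; column 6 has {r,t,v,w,x}, so it must be s.
(r5,c3): row 5 has {r,s,t}; column 3 has {r,s,t,u,v,w}, so it must be x.
(r5,c4): row 5 has {r,s,t,x}; column 4 has {r,t,u,w,x}, so it must be v.
(r5,c7): row 5 has {r,s,t,v,x}; column 7 has {r,s,t,u,v,x}, so it must be w.
(r6,c6): row 6 has {r,t,w,x}; column 6 has {r,s,t,v,w,x}, so it must be u.
(r7,c1): row 7 has {s,t,u,v,w,x}; column 1 has {s,t,w,x}, so it must be r.
(r1,c4): row 1 has {r,u,v,w,x}; column 4 has {r,t,u,v,w,x}, so it must be s.
(r3,c2): row 3 has {r,s,t,v,w,x}; column 2 has {r,v,w,x}, so it must be u.
(r5,c1): row 5 has {r,s,t,v,w,x}; column 1 has {r,s,t,w,x}, so it must be u.
(r6,c1): row 6 has {r,t,u,w,x}; column 1 has {r,s,t,u,w,x}, so it must be v.
(r6,c2): row 6 has {r,t,u,v,w,x}; column 2 has {r,u,v,w,x}, so it must be s.
(r1,c2): row 1 has {r,s,u,v,w,x}; column 2 has {r,s,u,v,w,x}, so it must be t.

x t u s w r v / t w r u v x s / s u v t x w r / w v t x r s u / u r x v s t w / v s w r t u x / r x s w u v t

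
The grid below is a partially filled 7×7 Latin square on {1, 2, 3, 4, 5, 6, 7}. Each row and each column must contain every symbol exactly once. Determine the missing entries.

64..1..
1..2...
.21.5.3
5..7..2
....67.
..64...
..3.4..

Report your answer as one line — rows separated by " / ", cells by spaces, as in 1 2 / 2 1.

6 4 7 3 1 2 5 / 1 6 5 2 7 3 4 / 7 2 1 6 5 4 3 / 5 1 4 7 3 6 2 / 4 3 2 5 6 7 1 / 3 5 6 4 2 1 7 / 2 7 3 1 4 5 6

(r3,c4) = 6
(r3,c6) = 4
(r4,c3) = 4
(r4,c5) = 3
(r2,c5) = 7
(r3,c1) = 7
(r6,c5) = 2
(r7,c1) = 2
(r2,c3) = 5
(r5,c3) = 2
(r6,c1) = 3
(r1,c3) = 7
(r1,c7) = 5
(r5,c1) = 4
(r5,c7) = 1
(r6,c7) = 7
(r7,c7) = 6
(r1,c4) = 3
(r1,c6) = 2
(r2,c7) = 4
(r5,c4) = 5
(r7,c4) = 1
(r7,c6) = 5
(r5,c2) = 3
(r6,c6) = 1
(r7,c2) = 7
(r2,c2) = 6
(r2,c6) = 3
(r4,c2) = 1
(r4,c6) = 6
(r6,c2) = 5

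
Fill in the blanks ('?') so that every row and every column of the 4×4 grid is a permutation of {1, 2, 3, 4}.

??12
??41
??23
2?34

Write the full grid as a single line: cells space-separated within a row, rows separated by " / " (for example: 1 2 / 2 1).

4 3 1 2 / 3 2 4 1 / 1 4 2 3 / 2 1 3 4

(r2,c1) = 3
(r2,c2) = 2
(r4,c2) = 1
(r1,c1) = 4
(r1,c2) = 3
(r3,c1) = 1
(r3,c2) = 4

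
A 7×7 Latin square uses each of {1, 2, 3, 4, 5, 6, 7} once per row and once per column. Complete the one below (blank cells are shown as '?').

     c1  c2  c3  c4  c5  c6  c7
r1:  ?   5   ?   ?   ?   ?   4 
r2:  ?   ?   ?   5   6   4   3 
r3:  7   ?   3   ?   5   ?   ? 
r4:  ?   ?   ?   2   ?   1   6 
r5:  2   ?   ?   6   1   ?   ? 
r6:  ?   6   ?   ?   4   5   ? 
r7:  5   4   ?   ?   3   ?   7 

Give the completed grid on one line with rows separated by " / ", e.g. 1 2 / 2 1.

(r2,c1) = 1
(r4,c5) = 7
(r5,c7) = 5
(r6,c1) = 3
(r7,c4) = 1
(r1,c1) = 6
(r1,c5) = 2
(r3,c4) = 4
(r4,c1) = 4
(r4,c2) = 3
(r4,c3) = 5
(r5,c2) = 7
(r5,c3) = 4
(r5,c6) = 3
(r6,c4) = 7
(r1,c4) = 3
(r1,c6) = 7
(r2,c2) = 2
(r2,c3) = 7
(r3,c2) = 1
(r3,c7) = 2
(r6,c7) = 1
(r1,c3) = 1
(r3,c6) = 6
(r6,c3) = 2
(r7,c3) = 6
(r7,c6) = 2

6 5 1 3 2 7 4 / 1 2 7 5 6 4 3 / 7 1 3 4 5 6 2 / 4 3 5 2 7 1 6 / 2 7 4 6 1 3 5 / 3 6 2 7 4 5 1 / 5 4 6 1 3 2 7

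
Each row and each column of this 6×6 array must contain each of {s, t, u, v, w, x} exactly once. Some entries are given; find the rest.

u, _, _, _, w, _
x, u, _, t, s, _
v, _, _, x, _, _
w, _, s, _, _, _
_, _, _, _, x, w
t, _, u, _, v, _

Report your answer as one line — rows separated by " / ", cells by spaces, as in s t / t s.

(r2,c6) = v
(r5,c1) = s
(r2,c3) = w
(r3,c3) = t
(r3,c5) = u
(r3,c6) = s
(r4,c5) = t
(r5,c3) = v
(r5,c4) = u
(r6,c6) = x
(r1,c3) = x
(r1,c6) = t
(r3,c2) = w
(r4,c4) = v
(r4,c6) = u
(r5,c2) = t
(r6,c2) = s
(r6,c4) = w
(r1,c2) = v
(r1,c4) = s
(r4,c2) = x

u v x s w t / x u w t s v / v w t x u s / w x s v t u / s t v u x w / t s u w v x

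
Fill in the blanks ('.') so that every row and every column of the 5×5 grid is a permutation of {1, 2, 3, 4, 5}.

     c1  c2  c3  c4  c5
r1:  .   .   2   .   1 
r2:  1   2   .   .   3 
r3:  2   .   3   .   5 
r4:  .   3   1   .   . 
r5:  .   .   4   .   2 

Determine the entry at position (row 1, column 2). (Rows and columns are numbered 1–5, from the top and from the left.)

5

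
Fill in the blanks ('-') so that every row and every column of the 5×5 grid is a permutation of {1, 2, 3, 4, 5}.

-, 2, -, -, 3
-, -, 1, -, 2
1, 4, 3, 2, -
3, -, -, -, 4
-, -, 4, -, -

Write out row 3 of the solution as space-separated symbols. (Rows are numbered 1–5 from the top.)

1 4 3 2 5

At row 1, column 3: row 1 has {2,3}; column 3 has {1,3,4}; that leaves 5.
At row 3, column 5: row 3 has {1,2,3,4}; column 5 has {2,3,4}; that leaves 5.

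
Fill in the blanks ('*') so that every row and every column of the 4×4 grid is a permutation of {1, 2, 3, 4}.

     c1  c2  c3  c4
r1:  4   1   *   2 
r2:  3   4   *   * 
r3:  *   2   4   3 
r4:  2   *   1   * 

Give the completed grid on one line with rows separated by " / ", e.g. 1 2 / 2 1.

4 1 3 2 / 3 4 2 1 / 1 2 4 3 / 2 3 1 4

(r1,c3) = 3
(r2,c3) = 2
(r2,c4) = 1
(r3,c1) = 1
(r4,c2) = 3
(r4,c4) = 4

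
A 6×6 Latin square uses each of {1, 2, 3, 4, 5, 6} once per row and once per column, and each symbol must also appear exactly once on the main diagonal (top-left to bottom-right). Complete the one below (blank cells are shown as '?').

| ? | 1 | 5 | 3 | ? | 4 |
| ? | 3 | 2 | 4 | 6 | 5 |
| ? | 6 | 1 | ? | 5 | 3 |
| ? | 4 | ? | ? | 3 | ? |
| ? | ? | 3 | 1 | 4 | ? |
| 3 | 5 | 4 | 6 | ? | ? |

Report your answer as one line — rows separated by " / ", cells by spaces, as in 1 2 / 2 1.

At row 1, column 5: row 1 has {1,3,4,5}; column 5 has {3,4,5,6}; that leaves 2.
At row 2, column 1: row 2 has {2,3,4,5,6}; column 1 has {3}; that leaves 1.
At row 3, column 4: row 3 has {1,3,5,6}; column 4 has {1,3,4,6}; that leaves 2.
At row 4, column 3: row 4 has {3,4}; column 3 has {1,2,3,4,5}; that leaves 6.
At row 4, column 4: row 4 has {3,4,6}; column 4 has {1,2,3,4,6}; the diagonal has {1,3,4}; that leaves 5.
At row 5, column 2: row 5 has {1,3,4}; column 2 has {1,3,4,5,6}; that leaves 2.
At row 5, column 6: row 5 has {1,2,3,4}; column 6 has {3,4,5}; that leaves 6.
At row 6, column 5: row 6 has {3,4,5,6}; column 5 has {2,3,4,5,6}; that leaves 1.
At row 6, column 6: row 6 has {1,3,4,5,6}; column 6 has {3,4,5,6}; the diagonal has {1,3,4,5}; that leaves 2.
At row 1, column 1: row 1 has {1,2,3,4,5}; column 1 has {1,3}; the diagonal has {1,2,3,4,5}; that leaves 6.
At row 3, column 1: row 3 has {1,2,3,5,6}; column 1 has {1,3,6}; that leaves 4.
At row 4, column 1: row 4 has {3,4,5,6}; column 1 has {1,3,4,6}; that leaves 2.
At row 4, column 6: row 4 has {2,3,4,5,6}; column 6 has {2,3,4,5,6}; that leaves 1.
At row 5, column 1: row 5 has {1,2,3,4,6}; column 1 has {1,2,3,4,6}; that leaves 5.

6 1 5 3 2 4 / 1 3 2 4 6 5 / 4 6 1 2 5 3 / 2 4 6 5 3 1 / 5 2 3 1 4 6 / 3 5 4 6 1 2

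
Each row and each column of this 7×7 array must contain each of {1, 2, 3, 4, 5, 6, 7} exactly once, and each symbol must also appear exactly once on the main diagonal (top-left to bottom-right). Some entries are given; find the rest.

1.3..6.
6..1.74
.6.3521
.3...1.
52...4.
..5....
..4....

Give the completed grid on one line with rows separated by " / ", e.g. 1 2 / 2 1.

Cell (r2,c2): row 2 has {1,4,6,7}; column 2 has {2,3,6}; the diagonal has {1} → 5.
Cell (r2,c3): row 2 has {1,4,5,6,7}; column 3 has {3,4,5} → 2.
Cell (r2,c5): row 2 has {1,2,4,5,6,7}; column 5 has {5} → 3.
Cell (r3,c3): row 3 has {1,2,3,5,6}; column 3 has {2,3,4,5}; the diagonal has {1,5} → 7.
Cell (r4,c3): row 4 has {1,3}; column 3 has {2,3,4,5,7} → 6.
Cell (r5,c3): row 5 has {2,4,5}; column 3 has {2,3,4,5,6,7} → 1.
Cell (r5,c5): row 5 has {1,2,4,5}; column 5 has {3,5}; the diagonal has {1,5,7} → 6.
Cell (r6,c6): row 6 has {5}; column 6 has {1,2,4,6,7}; the diagonal has {1,5,6,7} → 3.
Cell (r7,c6): row 7 has {4}; column 6 has {1,2,3,4,6,7} → 5.
Cell (r7,c7): row 7 has {4,5}; column 7 has {1,4}; the diagonal has {1,3,5,6,7} → 2.
Cell (r3,c1): row 3 has {1,2,3,5,6,7}; column 1 has {1,5,6} → 4.
Cell (r4,c4): row 4 has {1,3,6}; column 4 has {1,3}; the diagonal has {1,2,3,5,6,7} → 4.
Cell (r5,c4): row 5 has {1,2,4,5,6}; column 4 has {1,3,4} → 7.
Cell (r5,c7): row 5 has {1,2,4,5,6,7}; column 7 has {1,2,4} → 3.
Cell (r7,c4): row 7 has {2,4,5}; column 4 has {1,3,4,7} → 6.
Cell (r6,c4): row 6 has {3,5}; column 4 has {1,3,4,6,7} → 2.
Cell (r1,c4): row 1 has {1,3,6}; column 4 has {1,2,3,4,6,7} → 5.
Cell (r1,c7): row 1 has {1,3,5,6}; column 7 has {1,2,3,4} → 7.
Cell (r4,c7): row 4 has {1,3,4,6}; column 7 has {1,2,3,4,7} → 5.
Cell (r6,c1): row 6 has {2,3,5}; column 1 has {1,4,5,6} → 7.
Cell (r6,c7): row 6 has {2,3,5,7}; column 7 has {1,2,3,4,5,7} → 6.
Cell (r7,c1): row 7 has {2,4,5,6}; column 1 has {1,4,5,6,7} → 3.
Cell (r1,c2): row 1 has {1,3,5,6,7}; column 2 has {2,3,5,6} → 4.
Cell (r1,c5): row 1 has {1,3,4,5,6,7}; column 5 has {3,5,6} → 2.
Cell (r4,c1): row 4 has {1,3,4,5,6}; column 1 has {1,3,4,5,6,7} → 2.
Cell (r4,c5): row 4 has {1,2,3,4,5,6}; column 5 has {2,3,5,6} → 7.
Cell (r6,c2): row 6 has {2,3,5,6,7}; column 2 has {2,3,4,5,6} → 1.
Cell (r6,c5): row 6 has {1,2,3,5,6,7}; column 5 has {2,3,5,6,7} → 4.
Cell (r7,c2): row 7 has {2,3,4,5,6}; column 2 has {1,2,3,4,5,6} → 7.
Cell (r7,c5): row 7 has {2,3,4,5,6,7}; column 5 has {2,3,4,5,6,7} → 1.

1 4 3 5 2 6 7 / 6 5 2 1 3 7 4 / 4 6 7 3 5 2 1 / 2 3 6 4 7 1 5 / 5 2 1 7 6 4 3 / 7 1 5 2 4 3 6 / 3 7 4 6 1 5 2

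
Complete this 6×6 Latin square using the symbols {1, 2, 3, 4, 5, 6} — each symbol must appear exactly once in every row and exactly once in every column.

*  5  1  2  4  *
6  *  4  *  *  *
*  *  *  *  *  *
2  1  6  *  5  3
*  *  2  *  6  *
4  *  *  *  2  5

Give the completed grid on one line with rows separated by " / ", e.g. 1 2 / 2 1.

(r1,c1) = 3
(r1,c6) = 6
(r4,c4) = 4
(r6,c3) = 3
(r3,c3) = 5
(r6,c2) = 6
(r6,c4) = 1
(r3,c1) = 1
(r3,c5) = 3
(r5,c1) = 5
(r5,c4) = 3
(r2,c4) = 5
(r2,c5) = 1
(r2,c6) = 2
(r3,c4) = 6
(r3,c6) = 4
(r5,c2) = 4
(r5,c6) = 1
(r2,c2) = 3
(r3,c2) = 2

3 5 1 2 4 6 / 6 3 4 5 1 2 / 1 2 5 6 3 4 / 2 1 6 4 5 3 / 5 4 2 3 6 1 / 4 6 3 1 2 5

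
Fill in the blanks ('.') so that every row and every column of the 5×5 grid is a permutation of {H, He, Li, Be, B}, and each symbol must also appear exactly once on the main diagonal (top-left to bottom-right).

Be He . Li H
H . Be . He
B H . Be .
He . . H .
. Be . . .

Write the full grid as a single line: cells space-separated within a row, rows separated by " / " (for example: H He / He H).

(r1,c3): row 1 has {H,He,Li,Be}; column 3 has {Be}, so it must be B.
(r2,c4): row 2 has {H,He,Be}; column 4 has {H,Li,Be}, so it must be B.
(r3,c5): row 3 has {H,Be,B}; column 5 has {H,He}, so it must be Li.
(r4,c3): row 4 has {H,He}; column 3 has {Be,B}, so it must be Li.
(r5,c1): row 5 has {Be}; column 1 has {H,He,Be,B}, so it must be Li.
(r5,c4): row 5 has {Li,Be}; column 4 has {H,Li,Be,B}, so it must be He.
(r5,c5): row 5 has {He,Li,Be}; column 5 has {H,He,Li}; the diagonal has {H,Be}, so it must be B.
(r2,c2): row 2 has {H,He,Be,B}; column 2 has {H,He,Be}; the diagonal has {H,Be,B}, so it must be Li.
(r3,c3): row 3 has {H,Li,Be,B}; column 3 has {Li,Be,B}; the diagonal has {H,Li,Be,B}, so it must be He.
(r4,c2): row 4 has {H,He,Li}; column 2 has {H,He,Li,Be}, so it must be B.
(r4,c5): row 4 has {H,He,Li,B}; column 5 has {H,He,Li,B}, so it must be Be.
(r5,c3): row 5 has {He,Li,Be,B}; column 3 has {He,Li,Be,B}, so it must be H.

Be He B Li H / H Li Be B He / B H He Be Li / He B Li H Be / Li Be H He B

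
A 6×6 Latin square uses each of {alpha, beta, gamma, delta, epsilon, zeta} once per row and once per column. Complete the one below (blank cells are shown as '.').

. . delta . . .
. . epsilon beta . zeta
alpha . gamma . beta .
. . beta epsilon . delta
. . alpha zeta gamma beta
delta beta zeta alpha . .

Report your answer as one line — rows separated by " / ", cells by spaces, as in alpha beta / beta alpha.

(r1,c4) = gamma
(r2,c1) = gamma
(r3,c4) = delta
(r3,c6) = epsilon
(r4,c1) = zeta
(r4,c5) = alpha
(r5,c1) = epsilon
(r5,c2) = delta
(r6,c5) = epsilon
(r6,c6) = gamma
(r1,c1) = beta
(r1,c5) = zeta
(r1,c6) = alpha
(r2,c2) = alpha
(r2,c5) = delta
(r3,c2) = zeta
(r4,c2) = gamma
(r1,c2) = epsilon

beta epsilon delta gamma zeta alpha / gamma alpha epsilon beta delta zeta / alpha zeta gamma delta beta epsilon / zeta gamma beta epsilon alpha delta / epsilon delta alpha zeta gamma beta / delta beta zeta alpha epsilon gamma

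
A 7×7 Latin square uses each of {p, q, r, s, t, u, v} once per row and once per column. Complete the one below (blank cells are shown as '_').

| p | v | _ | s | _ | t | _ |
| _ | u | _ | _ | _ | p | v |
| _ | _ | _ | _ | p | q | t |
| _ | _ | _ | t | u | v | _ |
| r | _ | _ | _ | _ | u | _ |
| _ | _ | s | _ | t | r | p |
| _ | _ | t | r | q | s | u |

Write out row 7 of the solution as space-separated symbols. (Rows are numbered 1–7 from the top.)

v p t r q s u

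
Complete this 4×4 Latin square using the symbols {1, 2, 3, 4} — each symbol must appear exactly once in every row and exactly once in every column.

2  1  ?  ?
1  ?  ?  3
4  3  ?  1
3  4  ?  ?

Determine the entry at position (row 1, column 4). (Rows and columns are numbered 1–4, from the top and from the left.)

4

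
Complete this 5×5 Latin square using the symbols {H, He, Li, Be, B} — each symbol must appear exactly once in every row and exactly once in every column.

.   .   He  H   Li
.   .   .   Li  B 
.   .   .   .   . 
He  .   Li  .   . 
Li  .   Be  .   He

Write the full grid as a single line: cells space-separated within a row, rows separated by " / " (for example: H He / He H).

B Be He H Li / Be He H Li B / H Li B He Be / He B Li Be H / Li H Be B He

row 2 has {Li,B}; column 3 has {He,Li,Be} — only H is left for (r2,c3).
row 3 is empty so far; column 3 has {H,He,Li,Be} — only B is left for (r3,c3).
row 5 has {He,Li,Be}; column 4 has {H,Li} — only B is left for (r5,c4).
row 2 has {H,Li,B}; column 1 has {He,Li} — only Be is left for (r2,c1).
row 2 has {H,Li,Be,B}; column 2 is empty so far — only He is left for (r2,c2).
row 3 has {B}; column 1 has {He,Li,Be} — only H is left for (r3,c1).
row 3 has {H,B}; column 5 has {He,Li,B} — only Be is left for (r3,c5).
row 4 has {He,Li}; column 4 has {H,Li,B} — only Be is left for (r4,c4).
row 4 has {He,Li,Be}; column 5 has {He,Li,Be,B} — only H is left for (r4,c5).
row 5 has {He,Li,Be,B}; column 2 has {He} — only H is left for (r5,c2).
row 1 has {H,He,Li}; column 1 has {H,He,Li,Be} — only B is left for (r1,c1).
row 1 has {H,He,Li,B}; column 2 has {H,He} — only Be is left for (r1,c2).
row 3 has {H,Be,B}; column 2 has {H,He,Be} — only Li is left for (r3,c2).
row 3 has {H,Li,Be,B}; column 4 has {H,Li,Be,B} — only He is left for (r3,c4).
row 4 has {H,He,Li,Be}; column 2 has {H,He,Li,Be} — only B is left for (r4,c2).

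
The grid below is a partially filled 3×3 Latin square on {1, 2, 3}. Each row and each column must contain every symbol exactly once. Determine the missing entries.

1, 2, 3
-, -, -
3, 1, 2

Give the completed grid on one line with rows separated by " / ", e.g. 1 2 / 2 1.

1 2 3 / 2 3 1 / 3 1 2

(r2,c1) = 2
(r2,c2) = 3
(r2,c3) = 1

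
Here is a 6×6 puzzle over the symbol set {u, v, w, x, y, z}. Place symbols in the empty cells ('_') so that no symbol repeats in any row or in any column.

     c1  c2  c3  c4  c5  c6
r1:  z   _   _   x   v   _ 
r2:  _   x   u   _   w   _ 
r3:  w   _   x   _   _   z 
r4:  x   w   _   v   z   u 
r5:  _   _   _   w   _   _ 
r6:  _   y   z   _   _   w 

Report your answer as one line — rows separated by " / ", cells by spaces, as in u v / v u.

z u w x v y / y x u z w v / w v x y u z / x w y v z u / u z v w y x / v y z u x w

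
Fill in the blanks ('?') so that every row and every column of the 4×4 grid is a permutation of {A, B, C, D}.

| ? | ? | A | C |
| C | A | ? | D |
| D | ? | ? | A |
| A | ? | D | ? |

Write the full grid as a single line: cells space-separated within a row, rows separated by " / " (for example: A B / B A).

B D A C / C A B D / D B C A / A C D B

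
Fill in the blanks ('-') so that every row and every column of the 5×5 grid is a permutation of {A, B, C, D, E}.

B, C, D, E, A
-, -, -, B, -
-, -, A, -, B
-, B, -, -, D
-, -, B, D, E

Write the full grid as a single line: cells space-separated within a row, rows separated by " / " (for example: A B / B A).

(r2,c5) = C
(r3,c4) = C
(r4,c4) = A
(r5,c2) = A
(r2,c3) = E
(r4,c3) = C
(r5,c1) = C
(r2,c2) = D
(r3,c2) = E
(r4,c1) = E
(r2,c1) = A
(r3,c1) = D

B C D E A / A D E B C / D E A C B / E B C A D / C A B D E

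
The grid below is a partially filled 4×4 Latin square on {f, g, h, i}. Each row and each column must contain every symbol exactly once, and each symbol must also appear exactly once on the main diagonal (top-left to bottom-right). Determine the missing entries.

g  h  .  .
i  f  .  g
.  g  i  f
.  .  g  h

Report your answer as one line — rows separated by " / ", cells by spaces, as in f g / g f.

g h f i / i f h g / h g i f / f i g h

(r1,c3) = f
(r1,c4) = i
(r2,c3) = h
(r3,c1) = h
(r4,c1) = f
(r4,c2) = i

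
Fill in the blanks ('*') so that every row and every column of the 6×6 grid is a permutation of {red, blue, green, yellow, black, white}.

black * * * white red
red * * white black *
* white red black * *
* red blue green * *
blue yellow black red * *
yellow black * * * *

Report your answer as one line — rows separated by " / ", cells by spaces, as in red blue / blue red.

Cell (r3,c1): row 3 has {red,black,white}; column 1 has {red,blue,yellow,black} → green.
Cell (r4,c1): row 4 has {red,blue,green}; column 1 has {red,blue,green,yellow,black} → white.
Cell (r4,c5): row 4 has {red,blue,green,white}; column 5 has {black,white} → yellow.
Cell (r4,c6): row 4 has {red,blue,green,yellow,white}; column 6 has {red} → black.
Cell (r5,c5): row 5 has {red,blue,yellow,black}; column 5 has {yellow,black,white} → green.
Cell (r5,c6): row 5 has {red,blue,green,yellow,black}; column 6 has {red,black} → white.
Cell (r6,c4): row 6 has {yellow,black}; column 4 has {red,green,black,white} → blue.
Cell (r6,c5): row 6 has {blue,yellow,black}; column 5 has {green,yellow,black,white} → red.
Cell (r6,c6): row 6 has {red,blue,yellow,black}; column 6 has {red,black,white} → green.
Cell (r1,c4): row 1 has {red,black,white}; column 4 has {red,blue,green,black,white} → yellow.
Cell (r3,c5): row 3 has {red,green,black,white}; column 5 has {red,green,yellow,black,white} → blue.
Cell (r3,c6): row 3 has {red,blue,green,black,white}; column 6 has {red,green,black,white} → yellow.
Cell (r6,c3): row 6 has {red,blue,green,yellow,black}; column 3 has {red,blue,black} → white.
Cell (r1,c3): row 1 has {red,yellow,black,white}; column 3 has {red,blue,black,white} → green.
Cell (r2,c3): row 2 has {red,black,white}; column 3 has {red,blue,green,black,white} → yellow.
Cell (r2,c6): row 2 has {red,yellow,black,white}; column 6 has {red,green,yellow,black,white} → blue.
Cell (r1,c2): row 1 has {red,green,yellow,black,white}; column 2 has {red,yellow,black,white} → blue.
Cell (r2,c2): row 2 has {red,blue,yellow,black,white}; column 2 has {red,blue,yellow,black,white} → green.

black blue green yellow white red / red green yellow white black blue / green white red black blue yellow / white red blue green yellow black / blue yellow black red green white / yellow black white blue red green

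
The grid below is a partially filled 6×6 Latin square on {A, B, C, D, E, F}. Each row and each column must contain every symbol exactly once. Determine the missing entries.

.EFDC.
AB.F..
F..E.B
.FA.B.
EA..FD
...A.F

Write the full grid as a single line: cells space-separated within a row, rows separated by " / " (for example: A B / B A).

B E F D C A / A B E F D C / F C D E A B / D F A C B E / E A C B F D / C D B A E F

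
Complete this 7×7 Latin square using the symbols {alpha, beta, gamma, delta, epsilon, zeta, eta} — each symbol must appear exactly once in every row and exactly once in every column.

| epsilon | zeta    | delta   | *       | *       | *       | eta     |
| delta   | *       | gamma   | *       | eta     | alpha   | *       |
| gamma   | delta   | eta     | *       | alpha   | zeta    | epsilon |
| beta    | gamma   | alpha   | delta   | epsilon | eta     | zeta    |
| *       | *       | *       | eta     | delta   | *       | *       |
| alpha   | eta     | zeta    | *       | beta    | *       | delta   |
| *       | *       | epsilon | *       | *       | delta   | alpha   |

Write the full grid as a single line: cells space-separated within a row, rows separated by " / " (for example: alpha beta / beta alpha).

epsilon zeta delta alpha gamma beta eta / delta epsilon gamma zeta eta alpha beta / gamma delta eta beta alpha zeta epsilon / beta gamma alpha delta epsilon eta zeta / zeta alpha beta eta delta epsilon gamma / alpha eta zeta epsilon beta gamma delta / eta beta epsilon gamma zeta delta alpha

(r1,c5): row 1 has {delta,epsilon,zeta,eta}; column 5 has {alpha,beta,delta,epsilon,eta}, so it must be gamma.
(r1,c6): row 1 has {gamma,delta,epsilon,zeta,eta}; column 6 has {alpha,delta,zeta,eta}, so it must be beta.
(r2,c7): row 2 has {alpha,gamma,delta,eta}; column 7 has {alpha,delta,epsilon,zeta,eta}, so it must be beta.
(r3,c4): row 3 has {alpha,gamma,delta,epsilon,zeta,eta}; column 4 has {delta,eta}, so it must be beta.
(r5,c1): row 5 has {delta,eta}; column 1 has {alpha,beta,gamma,delta,epsilon}, so it must be zeta.
(r5,c3): row 5 has {delta,zeta,eta}; column 3 has {alpha,gamma,delta,epsilon,zeta,eta}, so it must be beta.
(r5,c7): row 5 has {beta,delta,zeta,eta}; column 7 has {alpha,beta,delta,epsilon,zeta,eta}, so it must be gamma.
(r7,c1): row 7 has {alpha,delta,epsilon}; column 1 has {alpha,beta,gamma,delta,epsilon,zeta}, so it must be eta.
(r7,c2): row 7 has {alpha,delta,epsilon,eta}; column 2 has {gamma,delta,zeta,eta}, so it must be beta.
(r7,c5): row 7 has {alpha,beta,delta,epsilon,eta}; column 5 has {alpha,beta,gamma,delta,epsilon,eta}, so it must be zeta.
(r1,c4): row 1 has {beta,gamma,delta,epsilon,zeta,eta}; column 4 has {beta,delta,eta}, so it must be alpha.
(r2,c2): row 2 has {alpha,beta,gamma,delta,eta}; column 2 has {beta,gamma,delta,zeta,eta}, so it must be epsilon.
(r2,c4): row 2 has {alpha,beta,gamma,delta,epsilon,eta}; column 4 has {alpha,beta,delta,eta}, so it must be zeta.
(r5,c2): row 5 has {beta,gamma,delta,zeta,eta}; column 2 has {beta,gamma,delta,epsilon,zeta,eta}, so it must be alpha.
(r5,c6): row 5 has {alpha,beta,gamma,delta,zeta,eta}; column 6 has {alpha,beta,delta,zeta,eta}, so it must be epsilon.
(r6,c6): row 6 has {alpha,beta,delta,zeta,eta}; column 6 has {alpha,beta,delta,epsilon,zeta,eta}, so it must be gamma.
(r7,c4): row 7 has {alpha,beta,delta,epsilon,zeta,eta}; column 4 has {alpha,beta,delta,zeta,eta}, so it must be gamma.
(r6,c4): row 6 has {alpha,beta,gamma,delta,zeta,eta}; column 4 has {alpha,beta,gamma,delta,zeta,eta}, so it must be epsilon.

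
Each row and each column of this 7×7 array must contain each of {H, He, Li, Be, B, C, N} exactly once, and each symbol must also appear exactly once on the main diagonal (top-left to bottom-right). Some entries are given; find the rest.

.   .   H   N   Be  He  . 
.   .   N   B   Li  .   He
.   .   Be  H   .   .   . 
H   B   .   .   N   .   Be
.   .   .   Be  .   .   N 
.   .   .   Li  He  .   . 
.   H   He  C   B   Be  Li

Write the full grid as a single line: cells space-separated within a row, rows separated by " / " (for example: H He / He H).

B Li H N Be He C / Be C N B Li H He / He N Be H C Li B / H B Li He N C Be / Li He C Be H B N / C Be B Li He N H / N H He C B Be Li

(r2,c2) = C
(r2,c6) = H
(r3,c5) = C
(r3,c7) = B
(r4,c4) = He
(r5,c5) = H
(r7,c1) = N
(r1,c1) = B
(r1,c2) = Li
(r1,c7) = C
(r2,c1) = Be
(r5,c2) = He
(r6,c1) = C
(r6,c3) = B
(r6,c6) = N
(r6,c7) = H
(r3,c2) = N
(r3,c6) = Li
(r4,c6) = C
(r5,c1) = Li
(r5,c3) = C
(r5,c6) = B
(r6,c2) = Be
(r3,c1) = He
(r4,c3) = Li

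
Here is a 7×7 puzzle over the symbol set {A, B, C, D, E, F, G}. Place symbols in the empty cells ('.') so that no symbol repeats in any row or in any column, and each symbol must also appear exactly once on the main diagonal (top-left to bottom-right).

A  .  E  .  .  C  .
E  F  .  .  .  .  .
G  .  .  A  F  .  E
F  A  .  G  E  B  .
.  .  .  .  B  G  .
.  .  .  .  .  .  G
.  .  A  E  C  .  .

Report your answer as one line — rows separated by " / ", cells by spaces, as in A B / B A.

A D E B G C F / E F G C D A B / G B C A F D E / F A D G E B C / C E F D B G A / D C B F A E G / B G A E C F D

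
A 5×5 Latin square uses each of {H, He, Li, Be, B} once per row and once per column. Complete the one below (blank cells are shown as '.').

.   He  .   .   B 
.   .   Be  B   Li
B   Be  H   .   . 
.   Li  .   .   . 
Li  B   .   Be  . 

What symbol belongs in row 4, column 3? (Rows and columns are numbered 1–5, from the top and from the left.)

B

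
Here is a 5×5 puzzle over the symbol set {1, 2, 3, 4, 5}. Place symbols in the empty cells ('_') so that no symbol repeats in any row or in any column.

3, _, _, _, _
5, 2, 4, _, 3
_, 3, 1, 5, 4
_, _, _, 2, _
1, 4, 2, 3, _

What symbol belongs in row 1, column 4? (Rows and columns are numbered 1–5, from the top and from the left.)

4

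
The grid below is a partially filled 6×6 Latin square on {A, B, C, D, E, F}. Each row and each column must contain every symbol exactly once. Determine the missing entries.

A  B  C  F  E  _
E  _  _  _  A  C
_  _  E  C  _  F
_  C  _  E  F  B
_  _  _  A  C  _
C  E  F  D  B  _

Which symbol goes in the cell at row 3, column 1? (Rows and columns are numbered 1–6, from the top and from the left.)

B

Cell (r1,c6): row 1 has {A,B,C,E,F}; column 6 has {B,C,F} → D.
Cell (r2,c4): row 2 has {A,C,E}; column 4 has {A,C,D,E,F} → B.
Cell (r3,c5): row 3 has {C,E,F}; column 5 has {A,B,C,E,F} → D.
Cell (r4,c1): row 4 has {B,C,E,F}; column 1 has {A,C,E} → D.
Cell (r4,c3): row 4 has {B,C,D,E,F}; column 3 has {C,E,F} → A.
Cell (r5,c6): row 5 has {A,C}; column 6 has {B,C,D,F} → E.
Cell (r6,c6): row 6 has {B,C,D,E,F}; column 6 has {B,C,D,E,F} → A.
Cell (r2,c3): row 2 has {A,B,C,E}; column 3 has {A,C,E,F} → D.
Cell (r3,c1): row 3 has {C,D,E,F}; column 1 has {A,C,D,E} → B.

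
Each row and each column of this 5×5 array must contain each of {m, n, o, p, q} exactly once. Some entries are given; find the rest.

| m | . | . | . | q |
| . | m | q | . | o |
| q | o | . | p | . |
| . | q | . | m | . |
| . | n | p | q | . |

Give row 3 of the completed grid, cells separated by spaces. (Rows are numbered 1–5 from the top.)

q o m p n

Cell (r1,c2): row 1 has {m,q}; column 2 has {m,n,o,q} → p.
Cell (r2,c4): row 2 has {m,o,q}; column 4 has {m,p,q} → n.
Cell (r5,c1): row 5 has {n,p,q}; column 1 has {m,q} → o.
Cell (r5,c5): row 5 has {n,o,p,q}; column 5 has {o,q} → m.
Cell (r1,c4): row 1 has {m,p,q}; column 4 has {m,n,p,q} → o.
Cell (r2,c1): row 2 has {m,n,o,q}; column 1 has {m,o,q} → p.
Cell (r3,c5): row 3 has {o,p,q}; column 5 has {m,o,q} → n.
Cell (r4,c1): row 4 has {m,q}; column 1 has {m,o,p,q} → n.
Cell (r4,c3): row 4 has {m,n,q}; column 3 has {p,q} → o.
Cell (r4,c5): row 4 has {m,n,o,q}; column 5 has {m,n,o,q} → p.
Cell (r1,c3): row 1 has {m,o,p,q}; column 3 has {o,p,q} → n.
Cell (r3,c3): row 3 has {n,o,p,q}; column 3 has {n,o,p,q} → m.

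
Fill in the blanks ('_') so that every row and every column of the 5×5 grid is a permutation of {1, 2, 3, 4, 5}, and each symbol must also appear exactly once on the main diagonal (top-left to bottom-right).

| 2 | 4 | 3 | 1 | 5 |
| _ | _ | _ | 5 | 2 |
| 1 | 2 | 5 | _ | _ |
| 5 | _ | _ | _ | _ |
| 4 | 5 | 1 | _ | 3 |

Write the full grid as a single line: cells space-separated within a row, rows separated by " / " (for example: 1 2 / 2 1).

2 4 3 1 5 / 3 1 4 5 2 / 1 2 5 3 4 / 5 3 2 4 1 / 4 5 1 2 3

(r2,c1): row 2 has {2,5}; column 1 has {1,2,4,5}, so it must be 3.
(r2,c2): row 2 has {2,3,5}; column 2 has {2,4,5}; the diagonal has {2,3,5}, so it must be 1.
(r2,c3): row 2 has {1,2,3,5}; column 3 has {1,3,5}, so it must be 4.
(r3,c5): row 3 has {1,2,5}; column 5 has {2,3,5}, so it must be 4.
(r4,c2): row 4 has {5}; column 2 has {1,2,4,5}, so it must be 3.
(r4,c3): row 4 has {3,5}; column 3 has {1,3,4,5}, so it must be 2.
(r4,c4): row 4 has {2,3,5}; column 4 has {1,5}; the diagonal has {1,2,3,5}, so it must be 4.
(r4,c5): row 4 has {2,3,4,5}; column 5 has {2,3,4,5}, so it must be 1.
(r5,c4): row 5 has {1,3,4,5}; column 4 has {1,4,5}, so it must be 2.
(r3,c4): row 3 has {1,2,4,5}; column 4 has {1,2,4,5}, so it must be 3.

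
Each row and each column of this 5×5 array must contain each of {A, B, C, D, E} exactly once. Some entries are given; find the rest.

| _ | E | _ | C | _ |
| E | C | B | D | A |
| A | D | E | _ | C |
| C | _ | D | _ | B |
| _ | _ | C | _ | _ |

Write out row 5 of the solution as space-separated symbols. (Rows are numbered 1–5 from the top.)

D B C A E

(r1,c3): row 1 has {C,E}; column 3 has {B,C,D,E}, so it must be A.
(r1,c5): row 1 has {A,C,E}; column 5 has {A,B,C}, so it must be D.
(r3,c4): row 3 has {A,C,D,E}; column 4 has {C,D}, so it must be B.
(r4,c2): row 4 has {B,C,D}; column 2 has {C,D,E}, so it must be A.
(r4,c4): row 4 has {A,B,C,D}; column 4 has {B,C,D}, so it must be E.
(r5,c2): row 5 has {C}; column 2 has {A,C,D,E}, so it must be B.
(r5,c4): row 5 has {B,C}; column 4 has {B,C,D,E}, so it must be A.
(r5,c5): row 5 has {A,B,C}; column 5 has {A,B,C,D}, so it must be E.
(r1,c1): row 1 has {A,C,D,E}; column 1 has {A,C,E}, so it must be B.
(r5,c1): row 5 has {A,B,C,E}; column 1 has {A,B,C,E}, so it must be D.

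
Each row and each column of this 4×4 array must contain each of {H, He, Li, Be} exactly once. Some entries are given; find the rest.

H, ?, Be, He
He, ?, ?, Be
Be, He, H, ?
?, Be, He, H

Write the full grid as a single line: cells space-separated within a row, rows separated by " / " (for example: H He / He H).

H Li Be He / He H Li Be / Be He H Li / Li Be He H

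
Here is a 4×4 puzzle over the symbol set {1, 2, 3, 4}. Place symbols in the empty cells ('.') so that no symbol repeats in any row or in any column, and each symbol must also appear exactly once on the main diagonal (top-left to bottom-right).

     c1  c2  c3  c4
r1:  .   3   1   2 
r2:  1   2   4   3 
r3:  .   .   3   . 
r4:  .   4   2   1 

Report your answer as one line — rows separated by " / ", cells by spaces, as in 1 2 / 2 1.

(r1,c1) = 4
(r3,c1) = 2
(r3,c2) = 1
(r3,c4) = 4
(r4,c1) = 3

4 3 1 2 / 1 2 4 3 / 2 1 3 4 / 3 4 2 1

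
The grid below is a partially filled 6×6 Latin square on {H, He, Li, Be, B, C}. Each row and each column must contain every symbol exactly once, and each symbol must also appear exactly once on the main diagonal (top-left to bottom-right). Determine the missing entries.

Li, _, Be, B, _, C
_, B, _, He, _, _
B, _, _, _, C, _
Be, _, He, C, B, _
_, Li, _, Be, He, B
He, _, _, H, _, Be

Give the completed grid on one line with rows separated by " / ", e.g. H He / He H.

row 1 has {Li,Be,B,C}; column 5 has {He,B,C} — only H is left for (r1,c5).
row 3 has {B,C}; column 3 has {He,Be}; the diagonal has {He,Li,Be,B,C} — only H is left for (r3,c3).
row 3 has {H,B,C}; column 4 has {H,He,Be,B,C} — only Li is left for (r3,c4).
row 3 has {H,Li,B,C}; column 6 has {Be,B,C} — only He is left for (r3,c6).
row 4 has {He,Be,B,C}; column 2 has {Li,B} — only H is left for (r4,c2).
row 4 has {H,He,Be,B,C}; column 6 has {He,Be,B,C} — only Li is left for (r4,c6).
row 5 has {He,Li,Be,B}; column 3 has {H,He,Be} — only C is left for (r5,c3).
row 6 has {H,He,Be}; column 2 has {H,Li,B} — only C is left for (r6,c2).
row 6 has {H,He,Be,C}; column 5 has {H,He,B,C} — only Li is left for (r6,c5).
row 1 has {H,Li,Be,B,C}; column 2 has {H,Li,B,C} — only He is left for (r1,c2).
row 2 has {He,B}; column 3 has {H,He,Be,C} — only Li is left for (r2,c3).
row 2 has {He,Li,B}; column 5 has {H,He,Li,B,C} — only Be is left for (r2,c5).
row 2 has {He,Li,Be,B}; column 6 has {He,Li,Be,B,C} — only H is left for (r2,c6).
row 3 has {H,He,Li,B,C}; column 2 has {H,He,Li,B,C} — only Be is left for (r3,c2).
row 5 has {He,Li,Be,B,C}; column 1 has {He,Li,Be,B} — only H is left for (r5,c1).
row 6 has {H,He,Li,Be,C}; column 3 has {H,He,Li,Be,C} — only B is left for (r6,c3).
row 2 has {H,He,Li,Be,B}; column 1 has {H,He,Li,Be,B} — only C is left for (r2,c1).

Li He Be B H C / C B Li He Be H / B Be H Li C He / Be H He C B Li / H Li C Be He B / He C B H Li Be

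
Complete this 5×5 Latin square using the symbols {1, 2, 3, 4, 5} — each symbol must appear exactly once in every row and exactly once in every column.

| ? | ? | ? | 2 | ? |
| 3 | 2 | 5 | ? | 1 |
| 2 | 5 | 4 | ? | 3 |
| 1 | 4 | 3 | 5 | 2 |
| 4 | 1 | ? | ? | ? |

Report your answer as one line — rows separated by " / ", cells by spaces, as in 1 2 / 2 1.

5 3 1 2 4 / 3 2 5 4 1 / 2 5 4 1 3 / 1 4 3 5 2 / 4 1 2 3 5

At row 1, column 1: row 1 has {2}; column 1 has {1,2,3,4}; that leaves 5.
At row 1, column 2: row 1 has {2,5}; column 2 has {1,2,4,5}; that leaves 3.
At row 1, column 3: row 1 has {2,3,5}; column 3 has {3,4,5}; that leaves 1.
At row 1, column 5: row 1 has {1,2,3,5}; column 5 has {1,2,3}; that leaves 4.
At row 2, column 4: row 2 has {1,2,3,5}; column 4 has {2,5}; that leaves 4.
At row 3, column 4: row 3 has {2,3,4,5}; column 4 has {2,4,5}; that leaves 1.
At row 5, column 3: row 5 has {1,4}; column 3 has {1,3,4,5}; that leaves 2.
At row 5, column 4: row 5 has {1,2,4}; column 4 has {1,2,4,5}; that leaves 3.
At row 5, column 5: row 5 has {1,2,3,4}; column 5 has {1,2,3,4}; that leaves 5.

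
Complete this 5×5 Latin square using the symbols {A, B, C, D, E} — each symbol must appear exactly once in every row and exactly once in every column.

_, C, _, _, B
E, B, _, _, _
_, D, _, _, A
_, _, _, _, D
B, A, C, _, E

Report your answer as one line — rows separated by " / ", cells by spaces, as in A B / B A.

D C A E B / E B D A C / C D E B A / A E B C D / B A C D E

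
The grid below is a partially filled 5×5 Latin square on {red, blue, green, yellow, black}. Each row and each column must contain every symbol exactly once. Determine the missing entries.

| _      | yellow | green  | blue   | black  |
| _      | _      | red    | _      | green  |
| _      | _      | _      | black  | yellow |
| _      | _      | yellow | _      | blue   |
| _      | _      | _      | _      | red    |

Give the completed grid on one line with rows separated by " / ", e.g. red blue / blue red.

(r1,c1): row 1 has {blue,green,yellow,black}; column 1 is empty so far, so it must be red.
(r2,c4): row 2 has {red,green}; column 4 has {blue,black}, so it must be yellow.
(r3,c3): row 3 has {yellow,black}; column 3 has {red,green,yellow}, so it must be blue.
(r5,c3): row 5 has {red}; column 3 has {red,blue,green,yellow}, so it must be black.
(r5,c4): row 5 has {red,black}; column 4 has {blue,yellow,black}, so it must be green.
(r3,c1): row 3 has {blue,yellow,black}; column 1 has {red}, so it must be green.
(r3,c2): row 3 has {blue,green,yellow,black}; column 2 has {yellow}, so it must be red.
(r4,c1): row 4 has {blue,yellow}; column 1 has {red,green}, so it must be black.
(r4,c2): row 4 has {blue,yellow,black}; column 2 has {red,yellow}, so it must be green.
(r4,c4): row 4 has {blue,green,yellow,black}; column 4 has {blue,green,yellow,black}, so it must be red.
(r5,c2): row 5 has {red,green,black}; column 2 has {red,green,yellow}, so it must be blue.
(r2,c1): row 2 has {red,green,yellow}; column 1 has {red,green,black}, so it must be blue.
(r2,c2): row 2 has {red,blue,green,yellow}; column 2 has {red,blue,green,yellow}, so it must be black.
(r5,c1): row 5 has {red,blue,green,black}; column 1 has {red,blue,green,black}, so it must be yellow.

red yellow green blue black / blue black red yellow green / green red blue black yellow / black green yellow red blue / yellow blue black green red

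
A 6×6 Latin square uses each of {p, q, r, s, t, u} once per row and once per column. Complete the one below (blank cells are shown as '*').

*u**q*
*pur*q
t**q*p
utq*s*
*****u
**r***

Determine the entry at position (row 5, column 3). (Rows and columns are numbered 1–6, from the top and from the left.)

t

(r2,c1) = s
(r2,c5) = t
(r3,c3) = s
(r4,c4) = p
(r4,c6) = r
(r3,c2) = r
(r3,c5) = u
(r6,c5) = p
(r5,c5) = r
(r6,c1) = q
(r6,c2) = s
(r6,c6) = t
(r1,c6) = s
(r5,c1) = p
(r5,c2) = q
(r5,c3) = t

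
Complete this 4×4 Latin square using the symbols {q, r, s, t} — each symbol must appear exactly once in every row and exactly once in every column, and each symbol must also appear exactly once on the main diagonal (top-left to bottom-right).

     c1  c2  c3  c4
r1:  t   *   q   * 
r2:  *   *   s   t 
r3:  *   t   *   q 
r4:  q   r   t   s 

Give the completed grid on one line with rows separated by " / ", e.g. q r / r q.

t s q r / r q s t / s t r q / q r t s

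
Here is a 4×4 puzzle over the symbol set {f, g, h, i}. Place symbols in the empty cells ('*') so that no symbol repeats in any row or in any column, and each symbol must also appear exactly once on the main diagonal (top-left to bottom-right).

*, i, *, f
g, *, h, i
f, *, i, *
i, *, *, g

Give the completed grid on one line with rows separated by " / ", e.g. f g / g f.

h i g f / g f h i / f g i h / i h f g

(r1,c1): row 1 has {f,i}; column 1 has {f,g,i}; the diagonal has {g,i}, so it must be h.
(r1,c3): row 1 has {f,h,i}; column 3 has {h,i}, so it must be g.
(r2,c2): row 2 has {g,h,i}; column 2 has {i}; the diagonal has {g,h,i}, so it must be f.
(r3,c4): row 3 has {f,i}; column 4 has {f,g,i}, so it must be h.
(r4,c2): row 4 has {g,i}; column 2 has {f,i}, so it must be h.
(r4,c3): row 4 has {g,h,i}; column 3 has {g,h,i}, so it must be f.
(r3,c2): row 3 has {f,h,i}; column 2 has {f,h,i}, so it must be g.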